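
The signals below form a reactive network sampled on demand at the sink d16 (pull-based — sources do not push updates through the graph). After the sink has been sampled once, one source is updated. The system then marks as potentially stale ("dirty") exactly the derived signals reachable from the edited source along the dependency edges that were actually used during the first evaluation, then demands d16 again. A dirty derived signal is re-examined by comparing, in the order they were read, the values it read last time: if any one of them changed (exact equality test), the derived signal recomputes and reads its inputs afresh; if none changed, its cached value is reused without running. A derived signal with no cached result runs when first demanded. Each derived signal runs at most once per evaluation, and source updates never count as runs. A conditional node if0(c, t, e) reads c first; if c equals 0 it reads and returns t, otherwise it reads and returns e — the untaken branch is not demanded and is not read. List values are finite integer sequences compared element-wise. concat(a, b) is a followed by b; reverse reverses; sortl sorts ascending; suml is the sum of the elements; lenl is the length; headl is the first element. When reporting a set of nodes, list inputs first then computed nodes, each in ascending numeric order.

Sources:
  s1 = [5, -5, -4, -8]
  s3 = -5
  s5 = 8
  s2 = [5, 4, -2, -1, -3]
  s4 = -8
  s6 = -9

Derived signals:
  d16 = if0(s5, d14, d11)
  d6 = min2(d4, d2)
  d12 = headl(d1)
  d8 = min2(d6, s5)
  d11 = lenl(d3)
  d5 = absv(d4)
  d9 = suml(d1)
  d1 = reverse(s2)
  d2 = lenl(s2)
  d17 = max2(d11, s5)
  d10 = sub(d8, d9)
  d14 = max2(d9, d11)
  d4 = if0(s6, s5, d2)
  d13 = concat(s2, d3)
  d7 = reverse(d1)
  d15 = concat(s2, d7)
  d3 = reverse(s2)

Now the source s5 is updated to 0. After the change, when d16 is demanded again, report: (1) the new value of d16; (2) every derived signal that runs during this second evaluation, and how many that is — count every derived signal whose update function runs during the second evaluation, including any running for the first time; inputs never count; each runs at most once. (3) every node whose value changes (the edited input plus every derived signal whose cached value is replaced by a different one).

d16 now evaluates to 5.
Run set: d1, d9, d14, d16 (4 run).
Changed values: s5.
The important point: the flipped condition pulls in fresh nodes; d1, d9, d14 run for the first time.

Initial pass — values computed on the first demand:
  d3 = reverse([5, 4, -2, -1, -3]) = [-3, -1, -2, 4, 5]
  d11 = lenl([-3, -1, -2, 4, 5]) = 5
  d16 = if0(s5=8 -> else branch d11) = 5

Second demand — change propagation:
  d1: newly demanded (no cache) — executes and yields [-3, -1, -2, 4, 5].
  d9: newly demanded (no cache) — executes and yields 3.
  d14: newly demanded (no cache) — executes and yields 5.
  d16: re-runs because s5 8->0; new result 5 (unchanged).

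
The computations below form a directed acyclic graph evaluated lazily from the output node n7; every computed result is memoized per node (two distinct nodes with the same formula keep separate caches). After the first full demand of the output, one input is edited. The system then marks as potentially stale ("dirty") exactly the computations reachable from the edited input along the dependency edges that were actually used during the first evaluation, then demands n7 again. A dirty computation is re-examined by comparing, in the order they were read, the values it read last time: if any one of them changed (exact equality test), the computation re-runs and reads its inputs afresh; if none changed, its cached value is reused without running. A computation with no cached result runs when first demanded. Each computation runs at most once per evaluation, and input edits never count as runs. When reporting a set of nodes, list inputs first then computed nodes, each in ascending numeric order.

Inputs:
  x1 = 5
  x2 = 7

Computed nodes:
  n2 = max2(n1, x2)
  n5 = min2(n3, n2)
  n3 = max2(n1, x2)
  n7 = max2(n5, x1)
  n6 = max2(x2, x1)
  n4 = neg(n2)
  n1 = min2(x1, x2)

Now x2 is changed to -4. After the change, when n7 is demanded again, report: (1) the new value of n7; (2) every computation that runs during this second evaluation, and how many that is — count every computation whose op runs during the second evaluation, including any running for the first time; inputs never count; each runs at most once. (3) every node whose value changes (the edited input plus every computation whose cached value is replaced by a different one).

First demand of the output computes:
  n1 = min2(5, 7) = 5
  n2 = max2(5, 7) = 7
  n3 = max2(5, 7) = 7
  n5 = min2(7, 7) = 7
  n7 = max2(7, 5) = 7

After the edit, cleaning proceeds:
  n1: a read changed (x2 7->-4) — executes, giving -4.
  n2: a read changed (n1 5->-4; x2 7->-4) — executes, giving -4.
  n3: a read changed (n1 5->-4; x2 7->-4) — executes, giving -4.
  n5: a read changed (n3 7->-4; n2 7->-4) — executes, giving -4.
  n7: a read changed (n5 7->-4) — executes, giving 5.

Demanding n7 again yields 5.
5 computations run: n1, n2, n3, n5, n7.
The nodes whose values change: x2, n1, n2, n3, n5, n7.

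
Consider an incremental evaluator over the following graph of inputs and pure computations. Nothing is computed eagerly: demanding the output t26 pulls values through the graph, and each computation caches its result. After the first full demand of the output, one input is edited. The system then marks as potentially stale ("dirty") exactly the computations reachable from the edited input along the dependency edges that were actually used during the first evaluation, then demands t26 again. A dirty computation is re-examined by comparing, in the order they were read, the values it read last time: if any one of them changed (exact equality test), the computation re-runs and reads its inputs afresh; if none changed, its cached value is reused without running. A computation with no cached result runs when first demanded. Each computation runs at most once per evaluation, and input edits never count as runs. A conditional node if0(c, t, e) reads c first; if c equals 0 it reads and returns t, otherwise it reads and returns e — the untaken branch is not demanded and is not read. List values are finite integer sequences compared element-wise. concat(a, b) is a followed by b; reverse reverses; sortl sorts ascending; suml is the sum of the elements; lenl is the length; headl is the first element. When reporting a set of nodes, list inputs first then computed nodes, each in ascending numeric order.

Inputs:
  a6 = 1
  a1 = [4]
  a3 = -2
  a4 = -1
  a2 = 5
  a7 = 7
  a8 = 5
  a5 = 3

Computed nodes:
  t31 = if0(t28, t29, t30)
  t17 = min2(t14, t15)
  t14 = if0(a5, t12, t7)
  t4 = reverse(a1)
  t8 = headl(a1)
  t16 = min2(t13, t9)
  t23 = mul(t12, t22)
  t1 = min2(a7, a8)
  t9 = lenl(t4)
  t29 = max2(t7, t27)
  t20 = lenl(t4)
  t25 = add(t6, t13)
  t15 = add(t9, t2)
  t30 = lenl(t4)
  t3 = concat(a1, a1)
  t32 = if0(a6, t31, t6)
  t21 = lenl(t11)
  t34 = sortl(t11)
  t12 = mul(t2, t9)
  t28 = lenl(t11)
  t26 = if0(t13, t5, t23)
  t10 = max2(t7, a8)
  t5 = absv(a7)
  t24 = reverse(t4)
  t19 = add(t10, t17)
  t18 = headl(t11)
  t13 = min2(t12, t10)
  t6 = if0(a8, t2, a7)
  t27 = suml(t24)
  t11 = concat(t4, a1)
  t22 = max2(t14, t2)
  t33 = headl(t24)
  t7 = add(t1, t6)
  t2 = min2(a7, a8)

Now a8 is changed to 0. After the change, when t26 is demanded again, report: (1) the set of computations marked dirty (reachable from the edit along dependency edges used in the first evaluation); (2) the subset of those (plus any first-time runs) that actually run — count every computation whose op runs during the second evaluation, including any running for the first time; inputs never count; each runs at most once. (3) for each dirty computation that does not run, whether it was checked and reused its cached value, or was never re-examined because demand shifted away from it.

Initial pass — values computed on the first demand:
  t1 = min2(7, 5) = 5
  t2 = min2(7, 5) = 5
  t4 = reverse([4]) = [4]
  t6 = if0(a8=5 -> else branch a7) = 7
  t7 = add(5, 7) = 12
  t9 = lenl([4]) = 1
  t10 = max2(12, 5) = 12
  t12 = mul(5, 1) = 5
  t13 = min2(5, 12) = 5
  t14 = if0(a5=3 -> else branch t7) = 12
  t22 = max2(12, 5) = 12
  t23 = mul(5, 12) = 60
  t26 = if0(t13=5 -> else branch t23) = 60

Second demand — change propagation:
  t1: re-runs because a8 5->0; new result 0.
  t2: re-runs because a8 5->0; new result 0.
  t5: newly demanded (no cache) — executes and yields 7.
  t6: re-runs because a8 5->0; new result 0.
  t7: re-runs because t1 5->0; t6 7->0; new result 0.
  t10: re-runs because t7 12->0; a8 5->0; new result 0.
  t12: re-runs because t2 5->0; new result 0.
  t13: re-runs because t12 5->0; t10 12->0; new result 0.
  t14: dirty yet unreached — the second evaluation never asks for it.
  t22: dirty yet unreached — the second evaluation never asks for it.
  t23: dirty yet unreached — the second evaluation never asks for it.
  t26: re-runs because t13 5->0; new result 7.

The important point: the flipped condition redirects demand; t14, t22, t23 are left stale, never re-checked.

Dirty set: t1, t2, t6, t7, t10, t12, t13, t14, t22, t23, t26.
Run set: t1, t2, t5, t6, t7, t10, t12, t13, t26 (9 run).
Left stale — demand moved off them: t14, t22, t23.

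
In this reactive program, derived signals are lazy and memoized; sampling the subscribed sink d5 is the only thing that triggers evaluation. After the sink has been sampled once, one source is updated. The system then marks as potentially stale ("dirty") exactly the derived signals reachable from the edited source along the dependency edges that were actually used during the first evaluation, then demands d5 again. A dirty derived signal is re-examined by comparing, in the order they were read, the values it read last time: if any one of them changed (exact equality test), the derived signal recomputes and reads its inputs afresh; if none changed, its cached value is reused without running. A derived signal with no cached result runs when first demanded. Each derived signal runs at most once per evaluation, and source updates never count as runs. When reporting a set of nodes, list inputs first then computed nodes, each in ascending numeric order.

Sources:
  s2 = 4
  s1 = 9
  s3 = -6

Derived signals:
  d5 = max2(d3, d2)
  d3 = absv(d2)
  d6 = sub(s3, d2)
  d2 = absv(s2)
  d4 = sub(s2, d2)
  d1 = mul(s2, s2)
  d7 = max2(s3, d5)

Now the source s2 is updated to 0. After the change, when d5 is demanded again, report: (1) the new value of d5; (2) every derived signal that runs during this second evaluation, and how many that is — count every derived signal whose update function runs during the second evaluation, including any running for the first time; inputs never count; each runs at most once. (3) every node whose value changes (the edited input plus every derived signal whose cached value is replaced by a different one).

Demanding d5 again yields 0.
3 derived signals run: d2, d3, d5.
The nodes whose values change: s2, d2, d3, d5.

First demand of the output computes:
  d2 = absv(4) = 4
  d3 = absv(4) = 4
  d5 = max2(4, 4) = 4

After the edit, cleaning proceeds:
  d2: a read changed (s2 4->0) — executes, giving 0.
  d3: a read changed (d2 4->0) — executes, giving 0.
  d5: a read changed (d3 4->0; d2 4->0) — executes, giving 0.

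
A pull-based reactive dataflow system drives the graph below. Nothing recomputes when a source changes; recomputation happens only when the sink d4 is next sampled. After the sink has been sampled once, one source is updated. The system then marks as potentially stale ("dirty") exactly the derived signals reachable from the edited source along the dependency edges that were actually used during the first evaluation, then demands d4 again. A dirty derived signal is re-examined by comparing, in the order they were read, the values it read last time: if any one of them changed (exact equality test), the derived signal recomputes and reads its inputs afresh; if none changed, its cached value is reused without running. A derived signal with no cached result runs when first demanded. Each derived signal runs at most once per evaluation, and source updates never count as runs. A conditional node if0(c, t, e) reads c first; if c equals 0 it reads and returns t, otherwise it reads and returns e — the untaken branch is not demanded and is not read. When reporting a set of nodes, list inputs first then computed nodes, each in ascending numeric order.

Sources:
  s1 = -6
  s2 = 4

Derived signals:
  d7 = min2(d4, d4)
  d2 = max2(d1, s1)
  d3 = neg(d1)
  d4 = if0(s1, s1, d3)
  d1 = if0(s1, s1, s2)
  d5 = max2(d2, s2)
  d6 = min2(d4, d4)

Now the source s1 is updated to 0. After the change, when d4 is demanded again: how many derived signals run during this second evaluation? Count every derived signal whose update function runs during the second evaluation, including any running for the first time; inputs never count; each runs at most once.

Derived signals that run: d4 — 1 in total.
Key observation: a condition flipped, so demand moved to the other branch — d1, d3 are never re-examined.

First evaluation (everything demanded from the output):
  d1 = if0(s1=-6 -> else branch s2) = 4
  d3 = neg(4) = -4
  d4 = if0(s1=-6 -> else branch d3) = -4

Propagation after the edit:
  d1: marked dirty but never re-examined — demand shifted away from it.
  d3: marked dirty but never re-examined — demand shifted away from it.
  d4: runs — s1 -6->0; result 0.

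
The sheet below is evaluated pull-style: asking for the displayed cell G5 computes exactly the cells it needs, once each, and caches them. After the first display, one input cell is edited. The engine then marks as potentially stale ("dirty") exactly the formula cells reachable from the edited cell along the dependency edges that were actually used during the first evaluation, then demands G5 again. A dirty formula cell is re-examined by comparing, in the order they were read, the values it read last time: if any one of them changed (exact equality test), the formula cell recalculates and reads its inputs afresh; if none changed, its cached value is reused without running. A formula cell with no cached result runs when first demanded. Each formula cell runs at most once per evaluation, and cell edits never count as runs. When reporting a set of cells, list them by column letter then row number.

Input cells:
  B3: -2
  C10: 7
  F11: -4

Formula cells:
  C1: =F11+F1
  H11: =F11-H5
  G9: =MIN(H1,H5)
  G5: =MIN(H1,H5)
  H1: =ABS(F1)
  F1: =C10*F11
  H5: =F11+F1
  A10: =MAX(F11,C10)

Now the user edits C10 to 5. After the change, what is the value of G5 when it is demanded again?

First demand of the output computes:
  F1 = 7 * -4 = -28
  H1 = ABS(-28) = 28
  H5 = -4 + -28 = -32
  G5 = MIN(28, -32) = -32

After the edit, cleaning proceeds:
  F1: a read changed (C10 7->5) — executes, giving -20.
  H1: a read changed (F1 -28->-20) — executes, giving 20.
  H5: a read changed (F1 -28->-20) — executes, giving -24.
  G5: a read changed (H1 28->20; H5 -32->-24) — executes, giving -24.

Demanding G5 again yields -24.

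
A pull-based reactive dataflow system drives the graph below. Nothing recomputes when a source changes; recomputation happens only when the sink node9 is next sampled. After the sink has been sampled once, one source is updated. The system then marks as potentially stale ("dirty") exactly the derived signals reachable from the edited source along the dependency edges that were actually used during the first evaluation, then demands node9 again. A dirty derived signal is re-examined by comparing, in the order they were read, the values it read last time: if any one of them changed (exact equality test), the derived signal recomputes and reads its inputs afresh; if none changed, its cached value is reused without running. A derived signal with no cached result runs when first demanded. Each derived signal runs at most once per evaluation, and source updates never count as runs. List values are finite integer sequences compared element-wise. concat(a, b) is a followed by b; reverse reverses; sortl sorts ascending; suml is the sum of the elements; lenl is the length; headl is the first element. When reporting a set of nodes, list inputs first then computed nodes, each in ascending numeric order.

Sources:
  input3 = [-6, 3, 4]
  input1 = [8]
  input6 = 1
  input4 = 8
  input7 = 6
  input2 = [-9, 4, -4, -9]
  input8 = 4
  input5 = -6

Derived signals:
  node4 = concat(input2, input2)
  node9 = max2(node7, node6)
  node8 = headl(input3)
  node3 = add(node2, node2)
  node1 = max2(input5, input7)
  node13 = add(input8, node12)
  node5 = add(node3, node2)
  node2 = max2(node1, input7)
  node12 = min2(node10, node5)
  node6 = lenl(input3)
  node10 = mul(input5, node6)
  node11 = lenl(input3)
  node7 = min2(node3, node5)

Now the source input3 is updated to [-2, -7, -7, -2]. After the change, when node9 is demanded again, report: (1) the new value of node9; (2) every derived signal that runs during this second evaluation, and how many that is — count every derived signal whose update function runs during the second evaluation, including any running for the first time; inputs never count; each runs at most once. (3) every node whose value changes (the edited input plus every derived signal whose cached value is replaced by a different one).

First evaluation (everything demanded from the output):
  node1 = max2(-6, 6) = 6
  node2 = max2(6, 6) = 6
  node3 = add(6, 6) = 12
  node5 = add(12, 6) = 18
  node6 = lenl([-6, 3, 4]) = 3
  node7 = min2(12, 18) = 12
  node9 = max2(12, 3) = 12

Propagation after the edit:
  node6: runs — input3 [-6, 3, 4]->[-2, -7, -7, -2]; result 4.
  node9: runs — node6 3->4; result 12 (same value as before).

New value of node9: 12.
Derived signals that run: node6, node9 — 2 in total.
Values that change: input3, node6.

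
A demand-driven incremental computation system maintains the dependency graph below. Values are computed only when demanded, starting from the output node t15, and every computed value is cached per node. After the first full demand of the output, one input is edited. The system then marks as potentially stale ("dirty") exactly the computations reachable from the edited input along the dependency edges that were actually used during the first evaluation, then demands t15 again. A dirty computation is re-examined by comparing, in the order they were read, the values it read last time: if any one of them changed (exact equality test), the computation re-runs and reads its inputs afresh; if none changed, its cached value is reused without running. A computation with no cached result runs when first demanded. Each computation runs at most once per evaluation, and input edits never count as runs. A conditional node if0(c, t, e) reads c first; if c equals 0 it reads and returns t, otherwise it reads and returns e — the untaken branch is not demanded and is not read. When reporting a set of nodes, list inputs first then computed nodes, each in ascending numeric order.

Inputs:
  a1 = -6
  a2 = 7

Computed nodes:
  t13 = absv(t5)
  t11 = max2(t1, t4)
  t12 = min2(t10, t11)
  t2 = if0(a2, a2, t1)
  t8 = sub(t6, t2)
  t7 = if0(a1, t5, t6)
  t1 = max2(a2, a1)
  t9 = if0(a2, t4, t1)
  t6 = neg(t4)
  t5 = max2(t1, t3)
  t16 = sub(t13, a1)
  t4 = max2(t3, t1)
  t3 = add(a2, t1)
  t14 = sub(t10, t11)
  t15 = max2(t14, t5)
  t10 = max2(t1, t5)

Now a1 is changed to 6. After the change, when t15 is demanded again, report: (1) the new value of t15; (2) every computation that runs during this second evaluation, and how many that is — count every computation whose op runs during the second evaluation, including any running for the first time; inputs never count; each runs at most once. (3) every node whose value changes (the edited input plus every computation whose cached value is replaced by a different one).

First evaluation (everything demanded from the output):
  t1 = max2(7, -6) = 7
  t3 = add(7, 7) = 14
  t4 = max2(14, 7) = 14
  t5 = max2(7, 14) = 14
  t10 = max2(7, 14) = 14
  t11 = max2(7, 14) = 14
  t14 = sub(14, 14) = 0
  t15 = max2(0, 14) = 14

Propagation after the edit:
  t1: runs — a1 -6->6; result 7 (same value as before).
  t3: checked — values it read are unchanged (a2 unchanged, t1 unchanged); reused cached 14 without running.
  t4: checked — values it read are unchanged (t3 unchanged, t1 unchanged); reused cached 14 without running.
  t5: checked — values it read are unchanged (t1 unchanged, t3 unchanged); reused cached 14 without running.
  t10: checked — values it read are unchanged (t1 unchanged, t5 unchanged); reused cached 14 without running.
  t11: checked — values it read are unchanged (t1 unchanged, t4 unchanged); reused cached 14 without running.
  t14: checked — values it read are unchanged (t10 unchanged, t11 unchanged); reused cached 0 without running.
  t15: checked — values it read are unchanged (t14 unchanged, t5 unchanged); reused cached 14 without running.

Key observation: the change is absorbed at t1 — it re-runs but produces the same value, and the output's value is unchanged.

New value of t15: 14.
Computations that run: t1 — 1 in total.
Values that change: a1.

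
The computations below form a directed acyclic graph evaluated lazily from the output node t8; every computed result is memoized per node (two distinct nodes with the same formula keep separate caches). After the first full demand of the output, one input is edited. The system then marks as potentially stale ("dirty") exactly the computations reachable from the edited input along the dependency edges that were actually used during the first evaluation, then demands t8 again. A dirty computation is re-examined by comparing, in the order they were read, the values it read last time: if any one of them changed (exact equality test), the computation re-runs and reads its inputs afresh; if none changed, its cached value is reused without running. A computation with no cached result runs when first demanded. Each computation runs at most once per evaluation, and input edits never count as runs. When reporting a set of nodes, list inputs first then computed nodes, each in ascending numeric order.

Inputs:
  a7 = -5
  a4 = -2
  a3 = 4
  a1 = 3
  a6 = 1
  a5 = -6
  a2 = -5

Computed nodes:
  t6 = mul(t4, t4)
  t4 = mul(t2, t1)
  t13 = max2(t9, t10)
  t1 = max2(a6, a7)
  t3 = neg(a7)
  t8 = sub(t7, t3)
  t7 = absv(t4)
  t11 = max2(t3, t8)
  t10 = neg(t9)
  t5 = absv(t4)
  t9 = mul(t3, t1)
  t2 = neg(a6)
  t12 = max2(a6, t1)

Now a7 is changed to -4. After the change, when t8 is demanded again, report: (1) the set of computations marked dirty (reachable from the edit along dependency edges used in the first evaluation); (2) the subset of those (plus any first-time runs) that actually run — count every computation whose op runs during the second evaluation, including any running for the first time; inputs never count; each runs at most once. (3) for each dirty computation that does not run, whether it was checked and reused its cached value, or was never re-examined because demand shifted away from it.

The edit dirties: t1, t3, t4, t7, t8.
3 computations run: t1, t3, t8.
Cache hits after checking: t4, t7.
Note where the cutoff bites: t4 is checked, finds nothing changed, and keeps its cache.

First demand of the output computes:
  t1 = max2(1, -5) = 1
  t2 = neg(1) = -1
  t3 = neg(-5) = 5
  t4 = mul(-1, 1) = -1
  t7 = absv(-1) = 1
  t8 = sub(1, 5) = -4

After the edit, cleaning proceeds:
  t1: a read changed (a7 -5->-4) — executes, giving 1 — identical to its old value.
  t3: a read changed (a7 -5->-4) — executes, giving 4.
  t4: dirty, but its reads are unchanged (t2 unchanged, t1 unchanged); cached -1 stands.
  t7: dirty, but its reads are unchanged (t4 unchanged); cached 1 stands.
  t8: a read changed (t3 5->4) — executes, giving -3.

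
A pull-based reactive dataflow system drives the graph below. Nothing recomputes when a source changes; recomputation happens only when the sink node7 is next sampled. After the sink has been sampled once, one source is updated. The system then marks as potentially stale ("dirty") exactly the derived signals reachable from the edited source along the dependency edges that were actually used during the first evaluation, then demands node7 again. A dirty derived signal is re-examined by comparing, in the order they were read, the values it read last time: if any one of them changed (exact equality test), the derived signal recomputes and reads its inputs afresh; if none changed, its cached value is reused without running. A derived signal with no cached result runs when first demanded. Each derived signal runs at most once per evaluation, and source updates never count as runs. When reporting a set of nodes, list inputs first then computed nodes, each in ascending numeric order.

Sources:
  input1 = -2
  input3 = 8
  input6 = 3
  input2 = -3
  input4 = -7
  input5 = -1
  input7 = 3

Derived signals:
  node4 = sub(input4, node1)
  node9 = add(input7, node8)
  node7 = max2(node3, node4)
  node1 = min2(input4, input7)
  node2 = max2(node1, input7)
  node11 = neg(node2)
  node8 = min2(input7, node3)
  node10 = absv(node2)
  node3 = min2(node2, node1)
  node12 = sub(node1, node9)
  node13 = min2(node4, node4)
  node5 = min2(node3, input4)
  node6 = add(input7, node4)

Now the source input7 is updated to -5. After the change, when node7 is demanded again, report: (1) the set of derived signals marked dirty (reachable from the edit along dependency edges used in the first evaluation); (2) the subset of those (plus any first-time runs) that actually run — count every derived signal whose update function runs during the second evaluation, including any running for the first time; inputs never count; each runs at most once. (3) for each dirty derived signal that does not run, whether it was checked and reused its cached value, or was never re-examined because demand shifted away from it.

First evaluation (everything demanded from the output):
  node1 = min2(-7, 3) = -7
  node2 = max2(-7, 3) = 3
  node3 = min2(3, -7) = -7
  node4 = sub(-7, -7) = 0
  node7 = max2(-7, 0) = 0

Propagation after the edit:
  node1: runs — input7 3->-5; result -7 (same value as before).
  node2: runs — input7 3->-5; result -5.
  node3: runs — node2 3->-5; result -7 (same value as before).
  node4: checked — values it read are unchanged (input4 unchanged, node1 unchanged); reused cached 0 without running.
  node7: checked — values it read are unchanged (node3 unchanged, node4 unchanged); reused cached 0 without running.

Key observation: the cutoff stops propagation at node4 — its inputs' values are unchanged, so it reuses its cache.

Marked dirty: node1, node2, node3, node4, node7.
Derived signals that run: node1, node2, node3 — 3 in total.
Checked but reused from cache: node4, node7.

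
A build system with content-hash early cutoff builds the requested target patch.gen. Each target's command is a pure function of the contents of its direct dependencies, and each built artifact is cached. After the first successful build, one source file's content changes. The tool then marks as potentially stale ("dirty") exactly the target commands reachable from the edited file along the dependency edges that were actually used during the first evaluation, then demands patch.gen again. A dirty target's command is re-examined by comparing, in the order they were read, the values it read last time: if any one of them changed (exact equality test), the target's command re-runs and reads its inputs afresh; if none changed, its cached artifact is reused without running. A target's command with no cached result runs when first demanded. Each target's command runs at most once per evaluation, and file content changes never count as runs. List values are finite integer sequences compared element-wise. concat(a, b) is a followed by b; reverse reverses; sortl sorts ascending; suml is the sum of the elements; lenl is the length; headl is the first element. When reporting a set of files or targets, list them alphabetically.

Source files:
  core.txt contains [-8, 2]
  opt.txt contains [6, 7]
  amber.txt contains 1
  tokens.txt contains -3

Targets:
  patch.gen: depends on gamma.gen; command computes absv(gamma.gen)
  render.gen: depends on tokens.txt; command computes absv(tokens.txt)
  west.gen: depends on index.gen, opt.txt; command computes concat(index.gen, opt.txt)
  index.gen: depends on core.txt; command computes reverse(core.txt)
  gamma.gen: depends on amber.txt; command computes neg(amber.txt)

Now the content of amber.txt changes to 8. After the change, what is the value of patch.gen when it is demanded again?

New value of patch.gen: 8.

First evaluation (everything demanded from the output):
  gamma.gen = neg(1) = -1
  patch.gen = absv(-1) = 1

Propagation after the edit:
  gamma.gen: runs — amber.txt 1->8; result -8.
  patch.gen: runs — gamma.gen -1->-8; result 8.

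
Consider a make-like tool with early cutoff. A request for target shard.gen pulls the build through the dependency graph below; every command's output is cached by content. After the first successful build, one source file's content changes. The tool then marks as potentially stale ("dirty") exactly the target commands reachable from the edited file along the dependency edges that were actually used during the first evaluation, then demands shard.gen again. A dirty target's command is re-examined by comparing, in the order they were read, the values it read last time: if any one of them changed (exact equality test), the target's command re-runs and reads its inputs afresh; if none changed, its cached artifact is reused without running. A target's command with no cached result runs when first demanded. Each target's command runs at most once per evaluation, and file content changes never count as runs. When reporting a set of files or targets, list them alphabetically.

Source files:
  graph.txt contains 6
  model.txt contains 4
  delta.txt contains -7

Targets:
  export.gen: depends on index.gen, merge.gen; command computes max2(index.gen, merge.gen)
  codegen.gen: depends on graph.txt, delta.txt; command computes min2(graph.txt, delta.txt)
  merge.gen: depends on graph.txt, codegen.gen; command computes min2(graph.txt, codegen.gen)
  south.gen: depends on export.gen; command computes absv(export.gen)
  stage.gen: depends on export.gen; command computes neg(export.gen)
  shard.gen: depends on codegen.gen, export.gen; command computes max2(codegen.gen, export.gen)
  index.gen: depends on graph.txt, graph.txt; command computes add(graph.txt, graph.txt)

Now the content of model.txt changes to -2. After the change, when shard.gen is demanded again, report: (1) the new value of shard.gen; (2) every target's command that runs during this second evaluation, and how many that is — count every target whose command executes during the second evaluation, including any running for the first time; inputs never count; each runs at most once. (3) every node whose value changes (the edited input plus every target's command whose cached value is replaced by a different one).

First demand of the output computes:
  codegen.gen = min2(6, -7) = -7
  index.gen = add(6, 6) = 12
  merge.gen = min2(6, -7) = -7
  export.gen = max2(12, -7) = 12
  shard.gen = max2(-7, 12) = 12

After the edit, cleaning proceeds:
  no node depends on model.txt at all; the second demand re-runs nothing.

Note the shortcut — nothing in the graph depends on model.txt at all, so no recomputation happens.

Demanding shard.gen again yields 12.
0 target commands run: none.
The nodes whose values change: model.txt.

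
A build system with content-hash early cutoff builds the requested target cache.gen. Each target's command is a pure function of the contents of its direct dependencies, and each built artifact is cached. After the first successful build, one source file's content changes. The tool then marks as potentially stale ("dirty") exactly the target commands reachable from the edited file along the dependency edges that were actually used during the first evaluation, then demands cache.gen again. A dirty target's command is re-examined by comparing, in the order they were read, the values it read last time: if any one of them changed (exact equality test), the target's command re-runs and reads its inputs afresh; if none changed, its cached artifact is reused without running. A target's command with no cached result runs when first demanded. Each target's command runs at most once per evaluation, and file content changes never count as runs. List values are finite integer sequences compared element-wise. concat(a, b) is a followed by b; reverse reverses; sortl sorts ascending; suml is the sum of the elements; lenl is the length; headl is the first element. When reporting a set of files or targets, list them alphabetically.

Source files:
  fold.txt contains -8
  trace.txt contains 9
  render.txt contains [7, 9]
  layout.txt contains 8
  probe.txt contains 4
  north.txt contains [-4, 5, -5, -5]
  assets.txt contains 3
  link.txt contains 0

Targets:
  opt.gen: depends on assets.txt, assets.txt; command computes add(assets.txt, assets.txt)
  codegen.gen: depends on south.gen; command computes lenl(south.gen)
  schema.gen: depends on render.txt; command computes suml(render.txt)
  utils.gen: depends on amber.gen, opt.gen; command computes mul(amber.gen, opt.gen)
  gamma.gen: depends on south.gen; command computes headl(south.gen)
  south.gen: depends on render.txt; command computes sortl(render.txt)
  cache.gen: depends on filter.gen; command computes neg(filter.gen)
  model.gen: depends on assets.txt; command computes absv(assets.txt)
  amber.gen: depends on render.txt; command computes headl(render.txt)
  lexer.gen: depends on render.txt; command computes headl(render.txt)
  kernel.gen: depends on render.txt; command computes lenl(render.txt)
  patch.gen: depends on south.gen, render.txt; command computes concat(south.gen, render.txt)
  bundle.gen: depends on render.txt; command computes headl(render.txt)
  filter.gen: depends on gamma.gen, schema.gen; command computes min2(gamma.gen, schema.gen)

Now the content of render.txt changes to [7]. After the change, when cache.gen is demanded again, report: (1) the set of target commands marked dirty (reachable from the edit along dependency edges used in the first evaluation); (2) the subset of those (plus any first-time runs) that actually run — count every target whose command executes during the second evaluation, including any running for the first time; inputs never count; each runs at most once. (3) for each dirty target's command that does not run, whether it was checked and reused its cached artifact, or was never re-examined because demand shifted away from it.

First evaluation (everything demanded from the output):
  schema.gen = suml([7, 9]) = 16
  south.gen = sortl([7, 9]) = [7, 9]
  gamma.gen = headl([7, 9]) = 7
  filter.gen = min2(7, 16) = 7
  cache.gen = neg(7) = -7

Propagation after the edit:
  schema.gen: runs — render.txt [7, 9]->[7]; result 7.
  south.gen: runs — render.txt [7, 9]->[7]; result [7].
  gamma.gen: runs — south.gen [7, 9]->[7]; result 7 (same value as before).
  filter.gen: runs — schema.gen 16->7; result 7 (same value as before).
  cache.gen: checked — values it read are unchanged (filter.gen unchanged); reused cached -7 without running.

Key observation: the cutoff stops propagation at cache.gen — its inputs' values are unchanged, so it reuses its cache.

Marked dirty: cache.gen, filter.gen, gamma.gen, schema.gen, south.gen.
Target commands that run: filter.gen, gamma.gen, schema.gen, south.gen — 4 in total.
Checked but reused from cache: cache.gen.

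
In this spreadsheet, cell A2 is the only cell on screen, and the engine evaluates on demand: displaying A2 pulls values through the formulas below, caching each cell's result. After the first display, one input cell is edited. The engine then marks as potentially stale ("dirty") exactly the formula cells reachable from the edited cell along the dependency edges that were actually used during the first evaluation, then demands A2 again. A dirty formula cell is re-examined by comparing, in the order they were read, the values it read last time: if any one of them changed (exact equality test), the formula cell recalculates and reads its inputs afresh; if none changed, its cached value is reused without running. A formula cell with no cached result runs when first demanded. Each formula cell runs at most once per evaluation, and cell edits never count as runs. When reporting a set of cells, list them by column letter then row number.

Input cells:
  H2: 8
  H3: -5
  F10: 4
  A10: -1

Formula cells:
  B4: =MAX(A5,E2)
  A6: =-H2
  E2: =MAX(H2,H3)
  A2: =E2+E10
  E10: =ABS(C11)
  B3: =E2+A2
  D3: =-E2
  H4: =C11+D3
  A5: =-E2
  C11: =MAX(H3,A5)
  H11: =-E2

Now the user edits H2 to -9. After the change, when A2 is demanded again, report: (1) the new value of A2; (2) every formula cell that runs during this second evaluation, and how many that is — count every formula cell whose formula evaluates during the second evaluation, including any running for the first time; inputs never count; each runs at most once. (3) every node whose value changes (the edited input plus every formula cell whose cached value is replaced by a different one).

Initial pass — values computed on the first demand:
  E2 = MAX(8, -5) = 8
  A5 = -(8) = -8
  C11 = MAX(-5, -8) = -5
  E10 = ABS(-5) = 5
  A2 = 8 + 5 = 13

Second demand — change propagation:
  E2: re-runs because H2 8->-9; new result -5.
  A5: re-runs because E2 8->-5; new result 5.
  C11: re-runs because A5 -8->5; new result 5.
  E10: re-runs because C11 -5->5; new result 5 (unchanged).
  A2: re-runs because E2 8->-5; new result 0.

A2 now evaluates to 0.
Run set: A2, A5, C11, E2, E10 (5 run).
Changed values: A2, A5, C11, E2, H2.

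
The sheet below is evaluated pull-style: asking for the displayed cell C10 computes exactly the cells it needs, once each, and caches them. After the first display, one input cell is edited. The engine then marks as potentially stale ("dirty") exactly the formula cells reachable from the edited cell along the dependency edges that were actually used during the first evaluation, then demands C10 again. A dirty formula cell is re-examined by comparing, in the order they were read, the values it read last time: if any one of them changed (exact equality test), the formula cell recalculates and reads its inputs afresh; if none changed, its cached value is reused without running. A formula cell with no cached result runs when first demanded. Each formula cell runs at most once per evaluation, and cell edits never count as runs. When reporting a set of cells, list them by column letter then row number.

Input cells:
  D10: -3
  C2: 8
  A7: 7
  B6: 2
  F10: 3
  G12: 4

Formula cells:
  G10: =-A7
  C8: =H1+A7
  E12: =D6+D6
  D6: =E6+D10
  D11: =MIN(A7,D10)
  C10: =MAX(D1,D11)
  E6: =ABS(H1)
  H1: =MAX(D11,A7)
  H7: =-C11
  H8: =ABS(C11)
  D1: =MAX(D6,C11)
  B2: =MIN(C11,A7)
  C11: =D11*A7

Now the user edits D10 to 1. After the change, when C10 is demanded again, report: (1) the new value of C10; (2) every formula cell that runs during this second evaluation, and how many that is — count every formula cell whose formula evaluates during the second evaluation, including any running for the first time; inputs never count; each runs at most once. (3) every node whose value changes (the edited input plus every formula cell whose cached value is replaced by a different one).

Demanding C10 again yields 8.
6 formula cells run: C10, C11, D1, D6, D11, H1.
The nodes whose values change: C10, C11, D1, D6, D10, D11.
Note where the cutoff bites: E6 is checked, finds nothing changed, and keeps its cache.

First demand of the output computes:
  D11 = MIN(7, -3) = -3
  C11 = -3 * 7 = -21
  H1 = MAX(-3, 7) = 7
  E6 = ABS(7) = 7
  D6 = 7 + -3 = 4
  D1 = MAX(4, -21) = 4
  C10 = MAX(4, -3) = 4

After the edit, cleaning proceeds:
  D11: a read changed (D10 -3->1) — executes, giving 1.
  C11: a read changed (D11 -3->1) — executes, giving 7.
  H1: a read changed (D11 -3->1) — executes, giving 7 — identical to its old value.
  E6: dirty, but its reads are unchanged (H1 unchanged); cached 7 stands.
  D6: a read changed (D10 -3->1) — executes, giving 8.
  D1: a read changed (D6 4->8; C11 -21->7) — executes, giving 8.
  C10: a read changed (D1 4->8; D11 -3->1) — executes, giving 8.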